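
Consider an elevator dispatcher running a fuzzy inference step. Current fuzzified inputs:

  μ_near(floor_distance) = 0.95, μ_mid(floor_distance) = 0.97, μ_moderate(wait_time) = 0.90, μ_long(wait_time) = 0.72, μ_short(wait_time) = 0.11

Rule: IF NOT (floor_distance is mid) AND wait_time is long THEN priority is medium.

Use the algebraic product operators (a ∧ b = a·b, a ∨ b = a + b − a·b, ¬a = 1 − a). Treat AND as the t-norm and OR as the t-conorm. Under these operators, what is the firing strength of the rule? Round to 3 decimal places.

firing strength: ¬mid=1−0.97=0.03, long=0.72; AND[a·b] → w = 0.0216

0.022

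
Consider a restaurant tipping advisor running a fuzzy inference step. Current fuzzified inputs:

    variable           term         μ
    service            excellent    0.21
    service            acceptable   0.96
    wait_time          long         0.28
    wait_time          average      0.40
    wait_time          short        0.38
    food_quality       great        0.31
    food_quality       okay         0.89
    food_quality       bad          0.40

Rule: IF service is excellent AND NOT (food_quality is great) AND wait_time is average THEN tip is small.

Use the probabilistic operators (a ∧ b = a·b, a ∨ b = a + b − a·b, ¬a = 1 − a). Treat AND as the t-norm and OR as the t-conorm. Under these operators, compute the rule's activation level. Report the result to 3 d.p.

0.058

firing strength: excellent=0.21, ¬great=1−0.31=0.69, average=0.40; AND[a·b] → w = 0.0580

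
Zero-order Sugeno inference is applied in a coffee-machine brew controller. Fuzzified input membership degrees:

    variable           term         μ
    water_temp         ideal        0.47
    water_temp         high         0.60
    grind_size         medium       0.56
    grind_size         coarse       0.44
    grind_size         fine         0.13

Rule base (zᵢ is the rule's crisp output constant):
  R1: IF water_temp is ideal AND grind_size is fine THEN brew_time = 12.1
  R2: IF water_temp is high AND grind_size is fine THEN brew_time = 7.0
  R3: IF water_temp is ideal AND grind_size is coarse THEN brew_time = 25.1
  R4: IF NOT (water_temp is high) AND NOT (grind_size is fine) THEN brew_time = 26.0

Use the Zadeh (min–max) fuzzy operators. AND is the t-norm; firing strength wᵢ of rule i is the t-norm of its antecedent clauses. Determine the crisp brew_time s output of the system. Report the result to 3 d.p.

21.752

R1 (z=12.1): ideal=0.47, fine=0.13; AND[min(a, b)] → w = 0.13
R2 (z=7.0): high=0.60, fine=0.13; AND[min(a, b)] → w = 0.13
R3 (z=25.1): ideal=0.47, coarse=0.44; AND[min(a, b)] → w = 0.44
R4 (z=26.0): ¬high=1−0.60=0.40, ¬fine=1−0.13=0.87; AND[min(a, b)] → w = 0.40
Weighted average = (0.13·12.1 + 0.13·7.0 + 0.44·25.1 + 0.40·26.0) / (0.13 + 0.13 + 0.44 + 0.40)
  = 23.9270 / 1.1000 = 21.752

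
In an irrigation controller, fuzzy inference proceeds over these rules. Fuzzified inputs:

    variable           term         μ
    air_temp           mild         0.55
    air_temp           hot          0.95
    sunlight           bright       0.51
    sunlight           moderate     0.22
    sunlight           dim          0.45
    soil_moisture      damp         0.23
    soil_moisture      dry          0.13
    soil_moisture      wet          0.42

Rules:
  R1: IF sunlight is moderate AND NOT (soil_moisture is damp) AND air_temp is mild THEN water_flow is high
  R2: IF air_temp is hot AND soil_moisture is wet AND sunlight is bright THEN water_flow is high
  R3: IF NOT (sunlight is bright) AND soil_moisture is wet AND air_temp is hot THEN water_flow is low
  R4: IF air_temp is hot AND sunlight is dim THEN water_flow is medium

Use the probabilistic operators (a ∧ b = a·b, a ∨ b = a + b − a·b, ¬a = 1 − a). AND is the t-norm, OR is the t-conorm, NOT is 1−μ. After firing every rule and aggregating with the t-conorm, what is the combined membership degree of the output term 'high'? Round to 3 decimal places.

0.278

R1: moderate=0.22, ¬damp=1−0.23=0.77, mild=0.55; AND[a·b] → w = 0.0932
R2: hot=0.95, wet=0.42, bright=0.51; AND[a·b] → w = 0.2035
R3: ¬bright=1−0.51=0.49, wet=0.42, hot=0.95; AND[a·b] → w = 0.1955
R4: hot=0.95, dim=0.45; AND[a·b] → w = 0.4275
Rules with consequent 'high': {R1, R2} → strengths 0.0932, 0.2035
Aggregate via t-conorm [a + b − a·b]: 0.2777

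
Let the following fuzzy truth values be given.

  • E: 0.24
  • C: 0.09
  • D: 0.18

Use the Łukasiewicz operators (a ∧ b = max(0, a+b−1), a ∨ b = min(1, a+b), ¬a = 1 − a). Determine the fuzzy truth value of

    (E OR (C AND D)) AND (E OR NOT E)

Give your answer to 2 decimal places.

0.24

C AND D = max(0, a+b−1) on (0.09, 0.18) = 0.00
E OR (C AND D) = min(1, a+b) on (0.24, 0.00) = 0.24
NOT E = 1 − 0.24 = 0.76
E OR NOT E = min(1, a+b) on (0.24, 0.76) = 1.00
(E OR (C AND D)) AND (E OR NOT E) = max(0, a+b−1) on (0.24, 1.00) = 0.24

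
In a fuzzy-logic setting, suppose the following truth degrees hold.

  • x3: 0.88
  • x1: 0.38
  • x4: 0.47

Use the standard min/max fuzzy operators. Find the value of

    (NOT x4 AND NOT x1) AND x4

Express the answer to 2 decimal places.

NOT x4 = 1 − 0.47 = 0.53
NOT x1 = 1 − 0.38 = 0.62
NOT x4 AND NOT x1 = min(a, b) on (0.53, 0.62) = 0.53
(NOT x4 AND NOT x1) AND x4 = min(a, b) on (0.53, 0.47) = 0.47

0.47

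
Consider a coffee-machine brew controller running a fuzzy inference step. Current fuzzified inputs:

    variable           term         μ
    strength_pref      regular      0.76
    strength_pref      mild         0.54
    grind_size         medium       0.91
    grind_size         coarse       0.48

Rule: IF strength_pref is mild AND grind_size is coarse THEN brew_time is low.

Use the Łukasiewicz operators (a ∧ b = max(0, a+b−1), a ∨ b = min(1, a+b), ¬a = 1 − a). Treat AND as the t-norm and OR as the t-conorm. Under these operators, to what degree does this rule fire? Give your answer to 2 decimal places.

0.02

firing strength: mild=0.54, coarse=0.48; AND[max(0, a+b−1)] → w = 0.02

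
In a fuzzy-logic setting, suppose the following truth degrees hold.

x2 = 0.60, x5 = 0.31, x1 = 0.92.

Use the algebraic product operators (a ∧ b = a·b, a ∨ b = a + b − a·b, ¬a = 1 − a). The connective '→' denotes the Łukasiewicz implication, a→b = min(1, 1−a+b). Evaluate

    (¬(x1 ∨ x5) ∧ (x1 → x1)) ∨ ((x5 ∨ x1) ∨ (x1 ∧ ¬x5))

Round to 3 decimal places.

0.981

x1 ∨ x5 = a + b − a·b on (0.9200, 0.3100) = 0.9448
¬(x1 ∨ x5) = 1 − 0.9448 = 0.0552
x1 → x1  [Łukasiewicz: min(1, 1−a+b)] with a=0.9200, b=0.9200 → 1.0000
¬(x1 ∨ x5) ∧ (x1 → x1) = a·b on (0.0552, 1.0000) = 0.0552
x5 ∨ x1 = a + b − a·b on (0.3100, 0.9200) = 0.9448
¬x5 = 1 − 0.3100 = 0.6900
x1 ∧ ¬x5 = a·b on (0.9200, 0.6900) = 0.6348
(x5 ∨ x1) ∨ (x1 ∧ ¬x5) = a + b − a·b on (0.9448, 0.6348) = 0.9798
(¬(x1 ∨ x5) ∧ (x1 → x1)) ∨ ((x5 ∨ x1) ∨ (x1 ∧ ¬x5)) = a + b − a·b on (0.0552, 0.9798) = 0.9810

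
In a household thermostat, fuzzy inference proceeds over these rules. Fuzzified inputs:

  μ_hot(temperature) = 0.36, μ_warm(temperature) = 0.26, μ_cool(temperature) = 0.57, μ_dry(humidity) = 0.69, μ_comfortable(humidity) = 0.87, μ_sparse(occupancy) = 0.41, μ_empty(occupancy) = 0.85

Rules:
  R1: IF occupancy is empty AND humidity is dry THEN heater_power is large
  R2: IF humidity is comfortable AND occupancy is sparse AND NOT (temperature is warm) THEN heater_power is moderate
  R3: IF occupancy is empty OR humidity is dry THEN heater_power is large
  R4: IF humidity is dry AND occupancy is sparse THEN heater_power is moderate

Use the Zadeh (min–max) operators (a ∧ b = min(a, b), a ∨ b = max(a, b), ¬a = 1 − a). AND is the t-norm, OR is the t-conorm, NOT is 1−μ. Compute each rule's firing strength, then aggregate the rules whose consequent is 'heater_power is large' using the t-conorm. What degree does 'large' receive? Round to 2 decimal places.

0.85

R1: empty=0.85, dry=0.69; AND[min(a, b)] → w = 0.69
R2: comfortable=0.87, sparse=0.41, ¬warm=1−0.26=0.74; AND[min(a, b)] → w = 0.41
R3: empty=0.85, dry=0.69; OR[max(a, b)] → w = 0.85
R4: dry=0.69, sparse=0.41; AND[min(a, b)] → w = 0.41
Rules with consequent 'large': {R1, R3} → strengths 0.69, 0.85
Aggregate via t-conorm [max(a, b)]: 0.85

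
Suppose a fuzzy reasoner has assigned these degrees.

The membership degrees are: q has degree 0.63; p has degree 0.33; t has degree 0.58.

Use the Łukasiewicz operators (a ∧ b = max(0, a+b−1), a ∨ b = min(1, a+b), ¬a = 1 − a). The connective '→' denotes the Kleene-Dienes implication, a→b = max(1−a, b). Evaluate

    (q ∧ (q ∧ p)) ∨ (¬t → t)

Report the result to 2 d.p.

q ∧ p = max(0, a+b−1) on (0.63, 0.33) = 0.00
q ∧ (q ∧ p) = max(0, a+b−1) on (0.63, 0.00) = 0.00
¬t = 1 − 0.58 = 0.42
¬t → t  [Kleene-Dienes: max(1−a, b)] with a=0.42, b=0.58 → 0.58
(q ∧ (q ∧ p)) ∨ (¬t → t) = min(1, a+b) on (0.00, 0.58) = 0.58

0.58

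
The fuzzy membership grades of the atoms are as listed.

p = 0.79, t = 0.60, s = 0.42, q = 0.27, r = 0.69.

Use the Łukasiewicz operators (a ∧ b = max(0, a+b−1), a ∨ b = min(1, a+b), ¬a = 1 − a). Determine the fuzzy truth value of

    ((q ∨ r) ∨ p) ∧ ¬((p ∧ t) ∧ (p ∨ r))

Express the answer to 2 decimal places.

0.61

q ∨ r = min(1, a+b) on (0.27, 0.69) = 0.96
(q ∨ r) ∨ p = min(1, a+b) on (0.96, 0.79) = 1.00
p ∧ t = max(0, a+b−1) on (0.79, 0.60) = 0.39
p ∨ r = min(1, a+b) on (0.79, 0.69) = 1.00
(p ∧ t) ∧ (p ∨ r) = max(0, a+b−1) on (0.39, 1.00) = 0.39
¬((p ∧ t) ∧ (p ∨ r)) = 1 − 0.39 = 0.61
((q ∨ r) ∨ p) ∧ ¬((p ∧ t) ∧ (p ∨ r)) = max(0, a+b−1) on (1.00, 0.61) = 0.61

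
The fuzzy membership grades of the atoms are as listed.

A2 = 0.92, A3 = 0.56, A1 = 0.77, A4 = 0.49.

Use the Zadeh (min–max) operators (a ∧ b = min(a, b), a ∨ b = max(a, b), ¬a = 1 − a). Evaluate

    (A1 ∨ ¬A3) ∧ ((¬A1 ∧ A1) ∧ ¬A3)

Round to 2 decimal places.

¬A3 = 1 − 0.56 = 0.44
A1 ∨ ¬A3 = max(a, b) on (0.77, 0.44) = 0.77
¬A1 = 1 − 0.77 = 0.23
¬A1 ∧ A1 = min(a, b) on (0.23, 0.77) = 0.23
¬A3 = 1 − 0.56 = 0.44
(¬A1 ∧ A1) ∧ ¬A3 = min(a, b) on (0.23, 0.44) = 0.23
(A1 ∨ ¬A3) ∧ ((¬A1 ∧ A1) ∧ ¬A3) = min(a, b) on (0.77, 0.23) = 0.23

0.23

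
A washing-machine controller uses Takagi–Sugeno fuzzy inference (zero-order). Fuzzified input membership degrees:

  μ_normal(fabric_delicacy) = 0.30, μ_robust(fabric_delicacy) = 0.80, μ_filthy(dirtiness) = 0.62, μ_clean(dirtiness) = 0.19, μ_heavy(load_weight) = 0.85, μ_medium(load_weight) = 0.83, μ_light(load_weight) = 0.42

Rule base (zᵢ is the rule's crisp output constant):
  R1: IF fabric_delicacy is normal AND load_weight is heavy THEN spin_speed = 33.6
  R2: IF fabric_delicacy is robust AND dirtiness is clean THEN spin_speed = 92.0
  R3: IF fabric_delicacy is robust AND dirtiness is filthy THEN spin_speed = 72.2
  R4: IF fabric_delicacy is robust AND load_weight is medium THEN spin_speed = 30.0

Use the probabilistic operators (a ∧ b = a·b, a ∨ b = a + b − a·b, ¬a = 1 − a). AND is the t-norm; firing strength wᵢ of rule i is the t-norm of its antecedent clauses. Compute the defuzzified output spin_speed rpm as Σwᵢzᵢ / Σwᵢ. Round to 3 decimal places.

49.957

R1 (z=33.6): normal=0.30, heavy=0.85; AND[a·b] → w = 0.2550
R2 (z=92.0): robust=0.80, clean=0.19; AND[a·b] → w = 0.1520
R3 (z=72.2): robust=0.80, filthy=0.62; AND[a·b] → w = 0.4960
R4 (z=30.0): robust=0.80, medium=0.83; AND[a·b] → w = 0.6640
Weighted average = (0.2550·33.6 + 0.1520·92.0 + 0.4960·72.2 + 0.6640·30.0) / (0.2550 + 0.1520 + 0.4960 + 0.6640)
  = 78.2832 / 1.5670 = 49.957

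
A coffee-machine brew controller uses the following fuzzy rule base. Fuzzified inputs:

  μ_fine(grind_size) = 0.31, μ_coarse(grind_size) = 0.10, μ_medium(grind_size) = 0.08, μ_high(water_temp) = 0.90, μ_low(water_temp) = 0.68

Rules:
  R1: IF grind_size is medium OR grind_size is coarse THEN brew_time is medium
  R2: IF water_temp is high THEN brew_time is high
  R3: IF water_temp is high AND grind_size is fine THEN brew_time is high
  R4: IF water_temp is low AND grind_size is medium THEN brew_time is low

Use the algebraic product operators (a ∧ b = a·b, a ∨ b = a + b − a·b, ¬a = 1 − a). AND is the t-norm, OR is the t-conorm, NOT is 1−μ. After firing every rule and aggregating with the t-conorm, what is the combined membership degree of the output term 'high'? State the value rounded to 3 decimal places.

0.928

R1: medium=0.08, coarse=0.10; OR[a + b − a·b] → w = 0.1720
R2: high=0.90 → w = 0.9000
R3: high=0.90, fine=0.31; AND[a·b] → w = 0.2790
R4: low=0.68, medium=0.08; AND[a·b] → w = 0.0544
Rules with consequent 'high': {R2, R3} → strengths 0.9000, 0.2790
Aggregate via t-conorm [a + b − a·b]: 0.9279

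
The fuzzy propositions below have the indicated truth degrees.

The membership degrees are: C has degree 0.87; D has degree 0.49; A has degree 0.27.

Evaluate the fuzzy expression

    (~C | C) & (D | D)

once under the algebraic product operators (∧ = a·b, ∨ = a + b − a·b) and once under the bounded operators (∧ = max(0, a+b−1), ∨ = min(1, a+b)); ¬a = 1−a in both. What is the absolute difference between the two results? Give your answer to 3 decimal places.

Under algebraic product:
  ~C = 1 − 0.8700 = 0.1300
  ~C | C = a + b − a·b on (0.1300, 0.8700) = 0.8869
  D | D = a + b − a·b on (0.4900, 0.4900) = 0.7399
  (~C | C) & (D | D) = a·b on (0.8869, 0.7399) = 0.6562
  → value = 0.6562
Under bounded:
  ~C = 1 − 0.87 = 0.13
  ~C | C = min(1, a+b) on (0.13, 0.87) = 1.00
  D | D = min(1, a+b) on (0.49, 0.49) = 0.98
  (~C | C) & (D | D) = max(0, a+b−1) on (1.00, 0.98) = 0.98
  → value = 0.9800
|0.6562 − 0.9800| = 0.324

0.324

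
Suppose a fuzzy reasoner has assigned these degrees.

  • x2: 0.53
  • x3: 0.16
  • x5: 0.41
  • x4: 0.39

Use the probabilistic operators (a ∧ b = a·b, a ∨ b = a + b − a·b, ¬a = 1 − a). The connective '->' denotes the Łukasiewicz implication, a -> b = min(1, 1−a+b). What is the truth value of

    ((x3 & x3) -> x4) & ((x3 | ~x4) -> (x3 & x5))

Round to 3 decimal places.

x3 & x3 = a·b on (0.1600, 0.1600) = 0.0256
(x3 & x3) -> x4  [Łukasiewicz: min(1, 1−a+b)] with a=0.0256, b=0.3900 → 1.0000
~x4 = 1 − 0.3900 = 0.6100
x3 | ~x4 = a + b − a·b on (0.1600, 0.6100) = 0.6724
x3 & x5 = a·b on (0.1600, 0.4100) = 0.0656
(x3 | ~x4) -> (x3 & x5)  [Łukasiewicz: min(1, 1−a+b)] with a=0.6724, b=0.0656 → 0.3932
((x3 & x3) -> x4) & ((x3 | ~x4) -> (x3 & x5)) = a·b on (1.0000, 0.3932) = 0.3932

0.393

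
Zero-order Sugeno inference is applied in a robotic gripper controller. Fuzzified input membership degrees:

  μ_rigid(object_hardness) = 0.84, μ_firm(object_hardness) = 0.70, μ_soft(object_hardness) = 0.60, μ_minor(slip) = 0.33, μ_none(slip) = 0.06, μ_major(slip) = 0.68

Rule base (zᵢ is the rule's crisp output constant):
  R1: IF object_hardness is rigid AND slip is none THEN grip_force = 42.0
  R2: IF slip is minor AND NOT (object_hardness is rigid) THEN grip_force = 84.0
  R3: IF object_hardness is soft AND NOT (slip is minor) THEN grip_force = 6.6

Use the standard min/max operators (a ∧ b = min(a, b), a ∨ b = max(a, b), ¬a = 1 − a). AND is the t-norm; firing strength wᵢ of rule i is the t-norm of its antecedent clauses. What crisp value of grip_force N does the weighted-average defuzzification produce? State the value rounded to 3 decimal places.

24.293

R1 (z=42.0): rigid=0.84, none=0.06; AND[min(a, b)] → w = 0.06
R2 (z=84.0): minor=0.33, ¬rigid=1−0.84=0.16; AND[min(a, b)] → w = 0.16
R3 (z=6.6): soft=0.60, ¬minor=1−0.33=0.67; AND[min(a, b)] → w = 0.60
Weighted average = (0.06·42.0 + 0.16·84.0 + 0.60·6.6) / (0.06 + 0.16 + 0.60)
  = 19.9200 / 0.8200 = 24.293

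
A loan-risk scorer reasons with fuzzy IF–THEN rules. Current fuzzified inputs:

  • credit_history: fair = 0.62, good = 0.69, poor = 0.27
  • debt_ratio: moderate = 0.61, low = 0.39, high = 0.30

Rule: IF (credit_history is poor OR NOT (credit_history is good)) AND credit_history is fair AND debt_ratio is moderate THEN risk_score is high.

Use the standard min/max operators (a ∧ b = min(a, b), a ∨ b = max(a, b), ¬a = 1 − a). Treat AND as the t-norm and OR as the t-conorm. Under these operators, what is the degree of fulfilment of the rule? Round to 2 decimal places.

0.31

firing strength: (poor=0.27 OR ¬good=1−0.69=0.31) = 0.31; AND[min(a, b)] with fair=0.62, moderate=0.61 → w = 0.31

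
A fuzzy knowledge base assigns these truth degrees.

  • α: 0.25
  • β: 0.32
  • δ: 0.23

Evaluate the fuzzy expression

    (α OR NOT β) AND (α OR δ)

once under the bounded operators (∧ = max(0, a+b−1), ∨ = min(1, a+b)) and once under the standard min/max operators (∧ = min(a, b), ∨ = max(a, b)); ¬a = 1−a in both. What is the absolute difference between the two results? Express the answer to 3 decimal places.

0.160

Under bounded:
  NOT β = 1 − 0.32 = 0.68
  α OR NOT β = min(1, a+b) on (0.25, 0.68) = 0.93
  α OR δ = min(1, a+b) on (0.25, 0.23) = 0.48
  (α OR NOT β) AND (α OR δ) = max(0, a+b−1) on (0.93, 0.48) = 0.41
  → value = 0.4100
Under standard min/max:
  NOT β = 1 − 0.32 = 0.68
  α OR NOT β = max(a, b) on (0.25, 0.68) = 0.68
  α OR δ = max(a, b) on (0.25, 0.23) = 0.25
  (α OR NOT β) AND (α OR δ) = min(a, b) on (0.68, 0.25) = 0.25
  → value = 0.2500
|0.4100 − 0.2500| = 0.160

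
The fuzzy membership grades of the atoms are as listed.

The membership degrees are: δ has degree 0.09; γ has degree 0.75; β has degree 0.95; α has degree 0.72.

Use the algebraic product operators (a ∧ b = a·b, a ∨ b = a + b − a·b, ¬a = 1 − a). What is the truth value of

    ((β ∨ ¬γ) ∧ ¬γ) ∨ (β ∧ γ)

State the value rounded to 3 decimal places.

0.782

¬γ = 1 − 0.7500 = 0.2500
β ∨ ¬γ = a + b − a·b on (0.9500, 0.2500) = 0.9625
¬γ = 1 − 0.7500 = 0.2500
(β ∨ ¬γ) ∧ ¬γ = a·b on (0.9625, 0.2500) = 0.2406
β ∧ γ = a·b on (0.9500, 0.7500) = 0.7125
((β ∨ ¬γ) ∧ ¬γ) ∨ (β ∧ γ) = a + b − a·b on (0.2406, 0.7125) = 0.7817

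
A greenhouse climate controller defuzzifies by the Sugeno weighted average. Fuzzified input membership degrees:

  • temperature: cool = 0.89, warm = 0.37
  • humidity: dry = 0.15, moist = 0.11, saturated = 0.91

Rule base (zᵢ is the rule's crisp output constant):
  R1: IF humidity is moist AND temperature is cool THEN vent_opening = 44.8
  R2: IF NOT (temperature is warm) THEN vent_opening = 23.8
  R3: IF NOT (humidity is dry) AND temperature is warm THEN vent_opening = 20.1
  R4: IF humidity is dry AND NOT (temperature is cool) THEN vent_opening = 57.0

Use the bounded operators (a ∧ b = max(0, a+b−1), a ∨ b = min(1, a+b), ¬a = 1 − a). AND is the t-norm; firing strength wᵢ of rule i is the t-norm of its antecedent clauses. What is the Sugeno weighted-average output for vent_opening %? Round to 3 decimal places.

22.842

R1 (z=44.8): moist=0.11, cool=0.89; AND[max(0, a+b−1)] → w = 0.00
R2 (z=23.8): ¬warm=1−0.37=0.63 → w = 0.63
R3 (z=20.1): ¬dry=1−0.15=0.85, warm=0.37; AND[max(0, a+b−1)] → w = 0.22
R4 (z=57.0): dry=0.15, ¬cool=1−0.89=0.11; AND[max(0, a+b−1)] → w = 0.00
Weighted average = (0.00·44.8 + 0.63·23.8 + 0.22·20.1 + 0.00·57.0) / (0.00 + 0.63 + 0.22 + 0.00)
  = 19.4160 / 0.8500 = 22.842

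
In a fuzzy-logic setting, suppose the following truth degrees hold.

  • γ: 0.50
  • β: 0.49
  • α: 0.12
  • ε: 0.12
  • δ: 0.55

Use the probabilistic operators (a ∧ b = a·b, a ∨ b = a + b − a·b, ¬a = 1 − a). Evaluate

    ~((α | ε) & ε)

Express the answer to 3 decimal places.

α | ε = a + b − a·b on (0.1200, 0.1200) = 0.2256
(α | ε) & ε = a·b on (0.2256, 0.1200) = 0.0271
~((α | ε) & ε) = 1 − 0.0271 = 0.9729

0.973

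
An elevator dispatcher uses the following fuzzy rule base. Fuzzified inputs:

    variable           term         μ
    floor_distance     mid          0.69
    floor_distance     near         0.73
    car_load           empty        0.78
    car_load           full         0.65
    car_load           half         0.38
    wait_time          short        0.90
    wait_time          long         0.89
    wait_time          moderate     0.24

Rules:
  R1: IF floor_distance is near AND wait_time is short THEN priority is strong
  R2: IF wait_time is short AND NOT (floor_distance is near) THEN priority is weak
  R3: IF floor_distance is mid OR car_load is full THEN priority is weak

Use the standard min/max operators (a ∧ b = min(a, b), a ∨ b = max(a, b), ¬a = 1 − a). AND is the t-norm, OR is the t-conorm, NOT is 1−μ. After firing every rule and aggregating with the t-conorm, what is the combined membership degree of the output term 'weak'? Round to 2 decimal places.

0.69

R1: near=0.73, short=0.90; AND[min(a, b)] → w = 0.73
R2: short=0.90, ¬near=1−0.73=0.27; AND[min(a, b)] → w = 0.27
R3: mid=0.69, full=0.65; OR[max(a, b)] → w = 0.69
Rules with consequent 'weak': {R2, R3} → strengths 0.27, 0.69
Aggregate via t-conorm [max(a, b)]: 0.69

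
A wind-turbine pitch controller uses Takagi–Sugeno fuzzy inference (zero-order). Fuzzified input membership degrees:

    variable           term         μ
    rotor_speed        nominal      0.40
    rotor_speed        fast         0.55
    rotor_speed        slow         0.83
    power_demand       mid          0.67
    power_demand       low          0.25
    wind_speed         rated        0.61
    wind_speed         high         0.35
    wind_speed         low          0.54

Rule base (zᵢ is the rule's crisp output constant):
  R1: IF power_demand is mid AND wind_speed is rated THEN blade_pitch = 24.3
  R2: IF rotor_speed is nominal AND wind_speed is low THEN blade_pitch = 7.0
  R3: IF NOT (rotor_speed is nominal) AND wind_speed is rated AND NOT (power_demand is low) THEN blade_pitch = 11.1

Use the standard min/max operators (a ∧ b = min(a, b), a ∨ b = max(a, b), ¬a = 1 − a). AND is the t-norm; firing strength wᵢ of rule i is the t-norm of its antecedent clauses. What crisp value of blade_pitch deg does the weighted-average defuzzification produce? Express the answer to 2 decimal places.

R1 (z=24.3): mid=0.67, rated=0.61; AND[min(a, b)] → w = 0.61
R2 (z=7.0): nominal=0.40, low=0.54; AND[min(a, b)] → w = 0.40
R3 (z=11.1): ¬nominal=1−0.40=0.60, rated=0.61, ¬low=1−0.25=0.75; AND[min(a, b)] → w = 0.60
Weighted average = (0.61·24.3 + 0.40·7.0 + 0.60·11.1) / (0.61 + 0.40 + 0.60)
  = 24.2830 / 1.6100 = 15.08

15.08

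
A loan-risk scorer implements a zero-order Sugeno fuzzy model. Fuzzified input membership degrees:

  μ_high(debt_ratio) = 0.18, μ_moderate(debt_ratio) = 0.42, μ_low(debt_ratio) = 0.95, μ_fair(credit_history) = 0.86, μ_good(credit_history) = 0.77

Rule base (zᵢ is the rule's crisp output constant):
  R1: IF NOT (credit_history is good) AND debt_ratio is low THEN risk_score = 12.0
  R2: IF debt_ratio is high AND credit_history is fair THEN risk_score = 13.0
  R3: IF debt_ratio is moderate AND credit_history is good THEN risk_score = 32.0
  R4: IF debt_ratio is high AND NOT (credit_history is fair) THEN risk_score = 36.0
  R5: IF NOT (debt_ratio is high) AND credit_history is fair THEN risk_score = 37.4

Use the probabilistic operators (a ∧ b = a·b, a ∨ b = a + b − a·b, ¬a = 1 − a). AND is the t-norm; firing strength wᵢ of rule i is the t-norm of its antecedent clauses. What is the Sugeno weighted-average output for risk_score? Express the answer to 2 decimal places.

R1 (z=12.0): ¬good=1−0.77=0.23, low=0.95; AND[a·b] → w = 0.2185
R2 (z=13.0): high=0.18, fair=0.86; AND[a·b] → w = 0.1548
R3 (z=32.0): moderate=0.42, good=0.77; AND[a·b] → w = 0.3234
R4 (z=36.0): high=0.18, ¬fair=1−0.86=0.14; AND[a·b] → w = 0.0252
R5 (z=37.4): ¬high=1−0.18=0.82, fair=0.86; AND[a·b] → w = 0.7052
Weighted average = (0.2185·12.0 + 0.1548·13.0 + 0.3234·32.0 + 0.0252·36.0 + 0.7052·37.4) / (0.2185 + 0.1548 + 0.3234 + 0.0252 + 0.7052)
  = 42.2649 / 1.4271 = 29.62

29.62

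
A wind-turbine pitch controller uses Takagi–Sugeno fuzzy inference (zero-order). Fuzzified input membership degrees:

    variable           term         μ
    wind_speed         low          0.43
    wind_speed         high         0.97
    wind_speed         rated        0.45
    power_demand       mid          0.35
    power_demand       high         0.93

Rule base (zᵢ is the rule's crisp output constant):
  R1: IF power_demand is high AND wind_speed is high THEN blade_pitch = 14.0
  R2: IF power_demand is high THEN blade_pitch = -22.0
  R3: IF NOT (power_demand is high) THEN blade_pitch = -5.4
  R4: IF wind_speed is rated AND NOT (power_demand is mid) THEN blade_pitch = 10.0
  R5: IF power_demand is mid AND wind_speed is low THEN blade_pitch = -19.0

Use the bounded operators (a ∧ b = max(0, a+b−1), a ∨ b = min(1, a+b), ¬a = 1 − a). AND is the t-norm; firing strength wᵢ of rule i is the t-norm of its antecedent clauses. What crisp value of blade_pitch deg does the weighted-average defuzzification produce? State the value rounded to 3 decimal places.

R1 (z=14.0): high=0.93, high=0.97; AND[max(0, a+b−1)] → w = 0.90
R2 (z=-22.0): high=0.93 → w = 0.93
R3 (z=-5.4): ¬high=1−0.93=0.07 → w = 0.07
R4 (z=10.0): rated=0.45, ¬mid=1−0.35=0.65; AND[max(0, a+b−1)] → w = 0.10
R5 (z=-19.0): mid=0.35, low=0.43; AND[max(0, a+b−1)] → w = 0.00
Weighted average = (0.90·14.0 + 0.93·-22.0 + 0.07·-5.4 + 0.10·10.0 + 0.00·-19.0) / (0.90 + 0.93 + 0.07 + 0.10 + 0.00)
  = -7.2380 / 2.0000 = -3.619

-3.619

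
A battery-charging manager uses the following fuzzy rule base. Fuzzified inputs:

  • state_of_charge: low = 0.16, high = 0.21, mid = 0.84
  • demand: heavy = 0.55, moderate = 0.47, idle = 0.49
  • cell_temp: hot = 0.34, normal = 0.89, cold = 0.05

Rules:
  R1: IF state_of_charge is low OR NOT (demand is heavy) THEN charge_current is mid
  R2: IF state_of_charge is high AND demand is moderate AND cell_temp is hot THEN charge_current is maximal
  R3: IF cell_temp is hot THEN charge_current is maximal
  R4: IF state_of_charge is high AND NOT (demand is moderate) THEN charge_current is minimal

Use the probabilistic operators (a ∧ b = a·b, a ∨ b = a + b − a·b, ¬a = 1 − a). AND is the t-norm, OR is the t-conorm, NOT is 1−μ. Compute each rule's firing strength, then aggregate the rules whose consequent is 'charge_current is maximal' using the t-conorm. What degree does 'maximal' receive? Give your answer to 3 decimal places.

0.362

R1: low=0.16, ¬heavy=1−0.55=0.45; OR[a + b − a·b] → w = 0.5380
R2: high=0.21, moderate=0.47, hot=0.34; AND[a·b] → w = 0.0336
R3: hot=0.34 → w = 0.3400
R4: high=0.21, ¬moderate=1−0.47=0.53; AND[a·b] → w = 0.1113
Rules with consequent 'maximal': {R2, R3} → strengths 0.0336, 0.3400
Aggregate via t-conorm [a + b − a·b]: 0.3621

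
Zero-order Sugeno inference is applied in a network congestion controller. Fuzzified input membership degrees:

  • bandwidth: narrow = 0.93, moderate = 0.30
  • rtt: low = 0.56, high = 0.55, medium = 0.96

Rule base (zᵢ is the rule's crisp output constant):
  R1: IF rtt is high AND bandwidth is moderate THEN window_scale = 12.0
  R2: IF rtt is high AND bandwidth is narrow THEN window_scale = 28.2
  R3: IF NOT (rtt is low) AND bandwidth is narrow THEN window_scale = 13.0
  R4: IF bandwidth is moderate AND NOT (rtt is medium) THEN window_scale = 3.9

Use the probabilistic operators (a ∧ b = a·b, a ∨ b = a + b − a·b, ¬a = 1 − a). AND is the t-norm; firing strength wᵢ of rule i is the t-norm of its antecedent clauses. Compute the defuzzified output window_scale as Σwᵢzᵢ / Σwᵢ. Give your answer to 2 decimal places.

R1 (z=12.0): high=0.55, moderate=0.30; AND[a·b] → w = 0.1650
R2 (z=28.2): high=0.55, narrow=0.93; AND[a·b] → w = 0.5115
R3 (z=13.0): ¬low=1−0.56=0.44, narrow=0.93; AND[a·b] → w = 0.4092
R4 (z=3.9): moderate=0.30, ¬medium=1−0.96=0.04; AND[a·b] → w = 0.0120
Weighted average = (0.1650·12.0 + 0.5115·28.2 + 0.4092·13.0 + 0.0120·3.9) / (0.1650 + 0.5115 + 0.4092 + 0.0120)
  = 21.7707 / 1.0977 = 19.83

19.83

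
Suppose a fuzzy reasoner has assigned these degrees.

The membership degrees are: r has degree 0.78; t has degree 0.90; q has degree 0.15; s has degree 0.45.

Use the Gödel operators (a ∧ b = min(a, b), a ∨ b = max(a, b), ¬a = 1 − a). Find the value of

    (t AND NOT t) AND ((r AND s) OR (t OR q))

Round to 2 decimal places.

0.10

NOT t = 1 − 0.90 = 0.10
t AND NOT t = min(a, b) on (0.90, 0.10) = 0.10
r AND s = min(a, b) on (0.78, 0.45) = 0.45
t OR q = max(a, b) on (0.90, 0.15) = 0.90
(r AND s) OR (t OR q) = max(a, b) on (0.45, 0.90) = 0.90
(t AND NOT t) AND ((r AND s) OR (t OR q)) = min(a, b) on (0.10, 0.90) = 0.10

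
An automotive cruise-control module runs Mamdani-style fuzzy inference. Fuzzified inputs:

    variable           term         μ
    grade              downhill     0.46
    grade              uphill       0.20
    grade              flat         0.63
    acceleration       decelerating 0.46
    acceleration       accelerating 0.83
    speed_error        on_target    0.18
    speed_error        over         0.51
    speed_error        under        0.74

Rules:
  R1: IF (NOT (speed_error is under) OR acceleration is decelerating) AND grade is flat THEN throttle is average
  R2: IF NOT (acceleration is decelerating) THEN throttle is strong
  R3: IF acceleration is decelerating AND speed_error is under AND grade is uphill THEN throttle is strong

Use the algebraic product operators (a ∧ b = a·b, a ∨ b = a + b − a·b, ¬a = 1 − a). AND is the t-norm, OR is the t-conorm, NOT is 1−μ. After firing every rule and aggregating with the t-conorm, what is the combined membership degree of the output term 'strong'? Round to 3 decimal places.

0.571

R1: (¬under=1−0.74=0.26 OR decelerating=0.46) = 0.6004; AND[a·b] with flat=0.63 → w = 0.3783
R2: ¬decelerating=1−0.46=0.54 → w = 0.5400
R3: decelerating=0.46, under=0.74, uphill=0.20; AND[a·b] → w = 0.0681
Rules with consequent 'strong': {R2, R3} → strengths 0.5400, 0.0681
Aggregate via t-conorm [a + b − a·b]: 0.5713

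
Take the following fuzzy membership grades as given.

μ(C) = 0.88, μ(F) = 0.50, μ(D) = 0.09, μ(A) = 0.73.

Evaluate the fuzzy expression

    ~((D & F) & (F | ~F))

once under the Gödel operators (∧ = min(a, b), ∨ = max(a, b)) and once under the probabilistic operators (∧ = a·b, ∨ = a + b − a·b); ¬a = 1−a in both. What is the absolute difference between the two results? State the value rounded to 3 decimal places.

0.056

Under Gödel:
  D & F = min(a, b) on (0.09, 0.50) = 0.09
  ~F = 1 − 0.50 = 0.50
  F | ~F = max(a, b) on (0.50, 0.50) = 0.50
  (D & F) & (F | ~F) = min(a, b) on (0.09, 0.50) = 0.09
  ~((D & F) & (F | ~F)) = 1 − 0.09 = 0.91
  → value = 0.9100
Under probabilistic:
  D & F = a·b on (0.0900, 0.5000) = 0.0450
  ~F = 1 − 0.5000 = 0.5000
  F | ~F = a + b − a·b on (0.5000, 0.5000) = 0.7500
  (D & F) & (F | ~F) = a·b on (0.0450, 0.7500) = 0.0338
  ~((D & F) & (F | ~F)) = 1 − 0.0338 = 0.9663
  → value = 0.9663
|0.9100 − 0.9663| = 0.056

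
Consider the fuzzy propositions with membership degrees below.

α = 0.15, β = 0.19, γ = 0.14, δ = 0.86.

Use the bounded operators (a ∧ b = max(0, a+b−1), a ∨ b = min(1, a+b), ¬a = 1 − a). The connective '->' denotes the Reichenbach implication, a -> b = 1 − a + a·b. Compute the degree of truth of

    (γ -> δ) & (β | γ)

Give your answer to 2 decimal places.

0.31

γ -> δ  [Reichenbach: 1 − a + a·b] with a=0.14, b=0.86 → 0.98
β | γ = min(1, a+b) on (0.19, 0.14) = 0.33
(γ -> δ) & (β | γ) = max(0, a+b−1) on (0.98, 0.33) = 0.31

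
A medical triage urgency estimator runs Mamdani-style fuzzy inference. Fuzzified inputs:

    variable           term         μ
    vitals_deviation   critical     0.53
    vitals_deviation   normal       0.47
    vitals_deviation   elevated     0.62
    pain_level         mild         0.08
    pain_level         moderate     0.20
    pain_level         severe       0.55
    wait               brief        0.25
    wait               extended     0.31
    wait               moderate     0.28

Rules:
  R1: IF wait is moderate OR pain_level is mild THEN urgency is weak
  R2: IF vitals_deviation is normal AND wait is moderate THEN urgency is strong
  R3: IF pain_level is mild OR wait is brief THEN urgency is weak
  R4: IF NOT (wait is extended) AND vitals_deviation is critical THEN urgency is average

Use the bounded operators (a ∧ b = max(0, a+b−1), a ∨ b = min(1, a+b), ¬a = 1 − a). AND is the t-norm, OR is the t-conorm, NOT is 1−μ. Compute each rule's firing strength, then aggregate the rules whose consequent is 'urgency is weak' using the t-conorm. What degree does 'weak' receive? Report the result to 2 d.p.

0.69

R1: moderate=0.28, mild=0.08; OR[min(1, a+b)] → w = 0.36
R2: normal=0.47, moderate=0.28; AND[max(0, a+b−1)] → w = 0.00
R3: mild=0.08, brief=0.25; OR[min(1, a+b)] → w = 0.33
R4: ¬extended=1−0.31=0.69, critical=0.53; AND[max(0, a+b−1)] → w = 0.22
Rules with consequent 'weak': {R1, R3} → strengths 0.36, 0.33
Aggregate via t-conorm [min(1, a+b)]: 0.69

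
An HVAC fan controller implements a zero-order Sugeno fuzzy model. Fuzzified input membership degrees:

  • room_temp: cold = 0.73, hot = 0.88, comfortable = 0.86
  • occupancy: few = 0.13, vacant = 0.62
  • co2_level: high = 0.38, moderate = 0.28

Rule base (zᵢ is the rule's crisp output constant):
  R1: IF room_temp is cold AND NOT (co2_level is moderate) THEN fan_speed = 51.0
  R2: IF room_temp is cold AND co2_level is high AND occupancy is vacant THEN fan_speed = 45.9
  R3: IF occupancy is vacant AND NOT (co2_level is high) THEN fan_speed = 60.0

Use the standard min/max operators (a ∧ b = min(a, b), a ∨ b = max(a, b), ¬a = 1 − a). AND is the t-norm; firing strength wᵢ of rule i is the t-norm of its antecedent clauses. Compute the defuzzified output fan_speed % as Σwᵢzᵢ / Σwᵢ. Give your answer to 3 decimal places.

53.117

R1 (z=51.0): cold=0.73, ¬moderate=1−0.28=0.72; AND[min(a, b)] → w = 0.72
R2 (z=45.9): cold=0.73, high=0.38, vacant=0.62; AND[min(a, b)] → w = 0.38
R3 (z=60.0): vacant=0.62, ¬high=1−0.38=0.62; AND[min(a, b)] → w = 0.62
Weighted average = (0.72·51.0 + 0.38·45.9 + 0.62·60.0) / (0.72 + 0.38 + 0.62)
  = 91.3620 / 1.7200 = 53.117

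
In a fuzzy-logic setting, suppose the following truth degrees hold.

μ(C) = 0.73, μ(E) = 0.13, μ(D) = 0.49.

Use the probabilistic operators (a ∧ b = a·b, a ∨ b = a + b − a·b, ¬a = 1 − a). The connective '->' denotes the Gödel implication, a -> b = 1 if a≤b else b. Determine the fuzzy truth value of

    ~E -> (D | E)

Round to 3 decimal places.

0.556

~E = 1 − 0.1300 = 0.8700
D | E = a + b − a·b on (0.4900, 0.1300) = 0.5563
~E -> (D | E)  [Gödel: 1 if a≤b else b] with a=0.8700, b=0.5563 → 0.5563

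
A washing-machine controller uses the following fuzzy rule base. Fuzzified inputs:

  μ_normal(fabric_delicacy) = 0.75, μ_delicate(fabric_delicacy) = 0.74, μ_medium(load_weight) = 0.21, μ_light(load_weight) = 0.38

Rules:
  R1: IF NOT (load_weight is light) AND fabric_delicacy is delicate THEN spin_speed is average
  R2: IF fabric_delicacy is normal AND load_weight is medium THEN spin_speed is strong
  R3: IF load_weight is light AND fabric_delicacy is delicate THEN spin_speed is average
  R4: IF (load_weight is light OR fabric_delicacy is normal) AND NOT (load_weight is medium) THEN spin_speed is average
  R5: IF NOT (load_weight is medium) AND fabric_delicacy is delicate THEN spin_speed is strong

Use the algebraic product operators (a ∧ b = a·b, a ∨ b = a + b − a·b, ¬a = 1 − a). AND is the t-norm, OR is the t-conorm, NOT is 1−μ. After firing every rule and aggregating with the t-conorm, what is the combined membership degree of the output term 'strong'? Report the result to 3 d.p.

R1: ¬light=1−0.38=0.62, delicate=0.74; AND[a·b] → w = 0.4588
R2: normal=0.75, medium=0.21; AND[a·b] → w = 0.1575
R3: light=0.38, delicate=0.74; AND[a·b] → w = 0.2812
R4: (light=0.38 OR normal=0.75) = 0.8450; AND[a·b] with ¬medium=1−0.21=0.79 → w = 0.6675
R5: ¬medium=1−0.21=0.79, delicate=0.74; AND[a·b] → w = 0.5846
Rules with consequent 'strong': {R2, R5} → strengths 0.1575, 0.5846
Aggregate via t-conorm [a + b − a·b]: 0.6500

0.650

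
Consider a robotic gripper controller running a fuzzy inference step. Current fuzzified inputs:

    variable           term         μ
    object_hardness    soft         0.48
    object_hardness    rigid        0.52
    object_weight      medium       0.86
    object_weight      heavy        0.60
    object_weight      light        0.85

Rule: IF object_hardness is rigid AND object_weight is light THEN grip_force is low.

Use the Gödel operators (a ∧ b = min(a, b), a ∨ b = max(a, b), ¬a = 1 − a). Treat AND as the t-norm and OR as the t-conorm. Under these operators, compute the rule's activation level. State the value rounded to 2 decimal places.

0.52

firing strength: rigid=0.52, light=0.85; AND[min(a, b)] → w = 0.52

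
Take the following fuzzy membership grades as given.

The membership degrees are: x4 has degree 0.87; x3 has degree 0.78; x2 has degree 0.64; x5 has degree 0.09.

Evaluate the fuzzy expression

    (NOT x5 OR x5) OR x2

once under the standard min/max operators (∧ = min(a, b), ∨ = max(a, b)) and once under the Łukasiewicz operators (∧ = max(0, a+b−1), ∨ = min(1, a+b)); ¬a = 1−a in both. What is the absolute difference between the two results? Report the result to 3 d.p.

Under standard min/max:
  NOT x5 = 1 − 0.09 = 0.91
  NOT x5 OR x5 = max(a, b) on (0.91, 0.09) = 0.91
  (NOT x5 OR x5) OR x2 = max(a, b) on (0.91, 0.64) = 0.91
  → value = 0.9100
Under Łukasiewicz:
  NOT x5 = 1 − 0.09 = 0.91
  NOT x5 OR x5 = min(1, a+b) on (0.91, 0.09) = 1.00
  (NOT x5 OR x5) OR x2 = min(1, a+b) on (1.00, 0.64) = 1.00
  → value = 1.0000
|0.9100 − 1.0000| = 0.090

0.090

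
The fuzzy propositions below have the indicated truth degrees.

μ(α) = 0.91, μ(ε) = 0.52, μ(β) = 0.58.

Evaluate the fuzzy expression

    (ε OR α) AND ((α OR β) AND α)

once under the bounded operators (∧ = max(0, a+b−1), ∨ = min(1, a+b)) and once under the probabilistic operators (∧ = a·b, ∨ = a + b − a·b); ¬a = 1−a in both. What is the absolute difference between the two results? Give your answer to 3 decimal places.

Under bounded:
  ε OR α = min(1, a+b) on (0.52, 0.91) = 1.00
  α OR β = min(1, a+b) on (0.91, 0.58) = 1.00
  (α OR β) AND α = max(0, a+b−1) on (1.00, 0.91) = 0.91
  (ε OR α) AND ((α OR β) AND α) = max(0, a+b−1) on (1.00, 0.91) = 0.91
  → value = 0.9100
Under probabilistic:
  ε OR α = a + b − a·b on (0.5200, 0.9100) = 0.9568
  α OR β = a + b − a·b on (0.9100, 0.5800) = 0.9622
  (α OR β) AND α = a·b on (0.9622, 0.9100) = 0.8756
  (ε OR α) AND ((α OR β) AND α) = a·b on (0.9568, 0.8756) = 0.8378
  → value = 0.8378
|0.9100 − 0.8378| = 0.072

0.072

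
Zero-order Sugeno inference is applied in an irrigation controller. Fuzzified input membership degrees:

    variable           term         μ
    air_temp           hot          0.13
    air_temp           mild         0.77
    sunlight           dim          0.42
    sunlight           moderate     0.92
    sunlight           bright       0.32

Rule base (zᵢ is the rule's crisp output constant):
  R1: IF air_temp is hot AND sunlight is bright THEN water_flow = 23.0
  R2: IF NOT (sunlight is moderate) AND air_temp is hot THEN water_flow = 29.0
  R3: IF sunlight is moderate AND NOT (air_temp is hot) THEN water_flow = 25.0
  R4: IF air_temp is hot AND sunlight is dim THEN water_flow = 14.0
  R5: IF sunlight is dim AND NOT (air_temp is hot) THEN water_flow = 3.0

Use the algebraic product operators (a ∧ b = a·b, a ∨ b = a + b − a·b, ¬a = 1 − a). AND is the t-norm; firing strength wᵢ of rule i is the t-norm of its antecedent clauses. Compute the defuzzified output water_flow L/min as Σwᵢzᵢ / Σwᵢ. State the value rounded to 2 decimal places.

18.18

R1 (z=23.0): hot=0.13, bright=0.32; AND[a·b] → w = 0.0416
R2 (z=29.0): ¬moderate=1−0.92=0.08, hot=0.13; AND[a·b] → w = 0.0104
R3 (z=25.0): moderate=0.92, ¬hot=1−0.13=0.87; AND[a·b] → w = 0.8004
R4 (z=14.0): hot=0.13, dim=0.42; AND[a·b] → w = 0.0546
R5 (z=3.0): dim=0.42, ¬hot=1−0.13=0.87; AND[a·b] → w = 0.3654
Weighted average = (0.0416·23.0 + 0.0104·29.0 + 0.8004·25.0 + 0.0546·14.0 + 0.3654·3.0) / (0.0416 + 0.0104 + 0.8004 + 0.0546 + 0.3654)
  = 23.1290 / 1.2724 = 18.18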